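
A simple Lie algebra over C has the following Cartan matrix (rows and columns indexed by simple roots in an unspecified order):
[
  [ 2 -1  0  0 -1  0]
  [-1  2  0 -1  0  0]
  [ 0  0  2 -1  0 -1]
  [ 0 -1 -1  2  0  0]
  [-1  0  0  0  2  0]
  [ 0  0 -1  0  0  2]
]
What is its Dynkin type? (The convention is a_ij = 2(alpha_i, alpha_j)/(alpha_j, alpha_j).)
A6

The matrix has rank 6 with 2's on the diagonal. Reading the off-diagonal entries as Dynkin edges (a single edge where a_ij = a_ji = -1; a double or triple edge where a_ij * a_ji = 2 or 3), the diagram is a chain of 6 nodes with single edges (A_6). One simple-root ordering that puts it in standard form is (alpha_6, alpha_3, alpha_4, alpha_2, alpha_1, alpha_5). So the algebra is type A_6, i.e. sl(7).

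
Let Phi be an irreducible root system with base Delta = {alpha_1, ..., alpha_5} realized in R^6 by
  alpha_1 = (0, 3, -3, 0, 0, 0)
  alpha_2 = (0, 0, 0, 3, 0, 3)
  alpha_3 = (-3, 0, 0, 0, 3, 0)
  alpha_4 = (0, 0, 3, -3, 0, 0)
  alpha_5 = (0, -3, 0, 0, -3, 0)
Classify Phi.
A_5

Compute the Cartan integers a_ij = 2(alpha_i, alpha_j)/(alpha_j, alpha_j); the resulting 5x5 Cartan matrix is
[[2, 0, 0, -1, -1], [0, 2, 0, -1, 0], [0, 0, 2, 0, -1], [-1, -1, 0, 2, 0], [-1, 0, -1, 0, 2]].
All simple roots have the same length, so the diagram is simply laced. The associated Dynkin diagram is a chain of 5 nodes with single edges (A_5), so the type is A_5 (the algebra sl(6)).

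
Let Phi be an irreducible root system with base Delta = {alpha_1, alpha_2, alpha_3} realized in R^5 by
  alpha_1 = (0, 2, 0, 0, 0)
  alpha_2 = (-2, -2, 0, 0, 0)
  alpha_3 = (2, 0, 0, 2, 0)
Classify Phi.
B_3

Compute the Cartan integers a_ij = 2(alpha_i, alpha_j)/(alpha_j, alpha_j); the resulting 3x3 Cartan matrix is
[[2, -1, 0], [-2, 2, -1], [0, -1, 2]].
The roots have two lengths (squared-length ratio 2:1); the short ones are alpha_{1}. The associated Dynkin diagram is a chain of 3 nodes with a double edge at one end; the terminal node there is the unique short simple root (B_3), so the type is B_3 (the algebra so(7)).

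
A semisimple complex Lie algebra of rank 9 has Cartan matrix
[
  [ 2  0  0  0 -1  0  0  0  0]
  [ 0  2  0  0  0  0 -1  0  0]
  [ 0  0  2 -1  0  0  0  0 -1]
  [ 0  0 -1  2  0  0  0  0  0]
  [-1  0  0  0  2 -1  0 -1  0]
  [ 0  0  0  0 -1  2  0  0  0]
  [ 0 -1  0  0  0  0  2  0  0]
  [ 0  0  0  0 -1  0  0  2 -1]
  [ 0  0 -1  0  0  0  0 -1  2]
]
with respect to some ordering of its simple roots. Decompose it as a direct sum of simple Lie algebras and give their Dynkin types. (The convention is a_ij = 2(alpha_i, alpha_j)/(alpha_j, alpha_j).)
A_2 ⊕ D_7

The diagram associated to this matrix has two connected components: the simple roots {alpha_2, alpha_7} form a chain of 2 nodes with single edges (A_2), and {alpha_1, alpha_3, alpha_4, alpha_5, alpha_6, alpha_8, alpha_9} form a chain of 5 nodes with a fork of two nodes at one end (D_7). A semisimple Lie algebra decomposes uniquely as the direct sum of simple ideals, one per connected component of its Dynkin diagram, so g ≅ A_2 ⊕ D_7 (dimension 8 + 91 = 99).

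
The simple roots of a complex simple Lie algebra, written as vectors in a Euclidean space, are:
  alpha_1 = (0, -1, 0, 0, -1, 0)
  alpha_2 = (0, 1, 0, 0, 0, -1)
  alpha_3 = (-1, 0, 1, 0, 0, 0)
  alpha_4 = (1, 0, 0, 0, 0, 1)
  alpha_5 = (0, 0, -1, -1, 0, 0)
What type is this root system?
Compute the Cartan integers a_ij = 2(alpha_i, alpha_j)/(alpha_j, alpha_j); the resulting 5x5 Cartan matrix is
[[2, -1, 0, 0, 0], [-1, 2, 0, -1, 0], [0, 0, 2, -1, -1], [0, -1, -1, 2, 0], [0, 0, -1, 0, 2]].
All simple roots have the same length, so the diagram is simply laced. The associated Dynkin diagram is a chain of 5 nodes with single edges (A_5), so the type is A_5 (the algebra sl(6)).

A_5 (sl(6))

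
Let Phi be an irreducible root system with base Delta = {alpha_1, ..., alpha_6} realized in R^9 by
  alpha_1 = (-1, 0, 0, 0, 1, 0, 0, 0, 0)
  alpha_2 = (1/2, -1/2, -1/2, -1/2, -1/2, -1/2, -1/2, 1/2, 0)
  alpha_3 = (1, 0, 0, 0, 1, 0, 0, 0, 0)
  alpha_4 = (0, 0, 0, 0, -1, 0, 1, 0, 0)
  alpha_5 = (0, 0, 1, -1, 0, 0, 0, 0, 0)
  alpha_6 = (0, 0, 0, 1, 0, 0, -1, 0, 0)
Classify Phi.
Compute the Cartan integers a_ij = 2(alpha_i, alpha_j)/(alpha_j, alpha_j); the resulting 6x6 Cartan matrix is
[[2, -1, 0, -1, 0, 0], [-1, 2, 0, 0, 0, 0], [0, 0, 2, -1, 0, 0], [-1, 0, -1, 2, 0, -1], [0, 0, 0, 0, 2, -1], [0, 0, 0, -1, -1, 2]].
All simple roots have the same length, so the diagram is simply laced. The associated Dynkin diagram is a chain of 5 nodes with one extra node attached to the third node from one end (E_6), so the type is E_6.

E_6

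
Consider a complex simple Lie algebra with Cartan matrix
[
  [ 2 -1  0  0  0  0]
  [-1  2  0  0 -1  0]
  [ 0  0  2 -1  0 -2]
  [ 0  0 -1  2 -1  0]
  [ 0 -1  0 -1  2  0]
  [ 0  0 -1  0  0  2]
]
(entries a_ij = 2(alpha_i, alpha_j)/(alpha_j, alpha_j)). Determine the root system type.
type B_6

The matrix has rank 6 with 2's on the diagonal. Reading the off-diagonal entries as Dynkin edges (a single edge where a_ij = a_ji = -1; a double or triple edge where a_ij * a_ji = 2 or 3), the diagram is a chain of 6 nodes with a double edge at one end; the terminal node there is the unique short simple root (B_6). One simple-root ordering that puts it in standard form is (alpha_1, alpha_2, alpha_5, alpha_4, alpha_3, alpha_6). So the algebra is type B_6, i.e. so(13).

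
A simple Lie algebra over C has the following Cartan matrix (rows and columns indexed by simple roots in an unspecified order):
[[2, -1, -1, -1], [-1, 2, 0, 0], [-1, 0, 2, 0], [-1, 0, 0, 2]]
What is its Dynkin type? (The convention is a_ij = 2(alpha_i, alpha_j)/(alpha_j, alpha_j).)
The matrix has rank 4 with 2's on the diagonal. Reading the off-diagonal entries as Dynkin edges (a single edge where a_ij = a_ji = -1; a double or triple edge where a_ij * a_ji = 2 or 3), the diagram is a chain of 2 nodes with a fork of two nodes at one end (D_4). One simple-root ordering that puts it in standard form is (alpha_2, alpha_1, alpha_4, alpha_3). So the algebra is type D_4, i.e. so(8).

type D_4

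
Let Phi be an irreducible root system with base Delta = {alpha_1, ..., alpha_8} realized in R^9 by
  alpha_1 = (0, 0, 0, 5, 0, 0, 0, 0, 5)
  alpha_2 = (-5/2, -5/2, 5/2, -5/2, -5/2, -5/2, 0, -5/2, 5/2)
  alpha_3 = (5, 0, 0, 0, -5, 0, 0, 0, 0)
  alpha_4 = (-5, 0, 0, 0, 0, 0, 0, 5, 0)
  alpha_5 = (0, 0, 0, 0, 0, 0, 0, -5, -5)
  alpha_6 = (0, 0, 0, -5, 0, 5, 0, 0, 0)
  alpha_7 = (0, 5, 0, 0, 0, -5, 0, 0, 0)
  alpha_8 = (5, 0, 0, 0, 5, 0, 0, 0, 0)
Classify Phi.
E_8

Compute the Cartan integers a_ij = 2(alpha_i, alpha_j)/(alpha_j, alpha_j); the resulting 8x8 Cartan matrix is
[[2, 0, 0, 0, -1, -1, 0, 0], [0, 2, 0, 0, 0, 0, 0, -1], [0, 0, 2, -1, 0, 0, 0, 0], [0, 0, -1, 2, -1, 0, 0, -1], [-1, 0, 0, -1, 2, 0, 0, 0], [-1, 0, 0, 0, 0, 2, -1, 0], [0, 0, 0, 0, 0, -1, 2, 0], [0, -1, 0, -1, 0, 0, 0, 2]].
All simple roots have the same length, so the diagram is simply laced. The associated Dynkin diagram is a chain of 7 nodes with one extra node attached to the third node from one end (E_8), so the type is E_8.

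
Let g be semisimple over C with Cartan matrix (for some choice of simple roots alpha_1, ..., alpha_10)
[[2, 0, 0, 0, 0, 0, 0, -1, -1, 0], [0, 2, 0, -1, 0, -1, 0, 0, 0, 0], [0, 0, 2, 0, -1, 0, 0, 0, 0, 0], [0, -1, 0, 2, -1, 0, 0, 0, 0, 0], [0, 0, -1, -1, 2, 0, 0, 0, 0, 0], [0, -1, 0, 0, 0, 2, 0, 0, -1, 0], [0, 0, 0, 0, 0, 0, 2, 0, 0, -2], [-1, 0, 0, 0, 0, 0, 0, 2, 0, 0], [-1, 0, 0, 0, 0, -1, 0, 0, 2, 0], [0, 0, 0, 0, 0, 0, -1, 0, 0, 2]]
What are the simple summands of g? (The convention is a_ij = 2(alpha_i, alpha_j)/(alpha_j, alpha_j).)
The diagram associated to this matrix has two connected components: the simple roots {alpha_1, alpha_2, alpha_3, alpha_4, alpha_5, alpha_6, alpha_8, alpha_9} form a chain of 8 nodes with single edges (A_8), and {alpha_7, alpha_10} form a chain of 2 nodes with a double edge at one end; the terminal node there is the unique short simple root (B_2). A semisimple Lie algebra decomposes uniquely as the direct sum of simple ideals, one per connected component of its Dynkin diagram, so g ≅ A_8 ⊕ B_2 (dimension 80 + 10 = 90).

A8 + B2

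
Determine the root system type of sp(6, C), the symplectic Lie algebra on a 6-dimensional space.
C3

This is sp(6), which has dimension 6(6+1)/2 = 21 and rank 6/2 = 3. In the classification of classical Lie algebras, the symplectic algebra sp(2n) has type C_n; here n = 3, so the Dynkin diagram is a chain of 3 nodes with a double edge at one end; the terminal node there is the unique long simple root (C_3). Hence the type is C_3.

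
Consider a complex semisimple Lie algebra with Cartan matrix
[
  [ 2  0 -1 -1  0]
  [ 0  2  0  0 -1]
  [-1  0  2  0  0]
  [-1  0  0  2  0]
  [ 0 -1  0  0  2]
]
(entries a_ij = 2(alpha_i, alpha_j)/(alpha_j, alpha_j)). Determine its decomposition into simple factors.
The diagram associated to this matrix has two connected components: the simple roots {alpha_2, alpha_5} form a chain of 2 nodes with single edges (A_2), and {alpha_1, alpha_3, alpha_4} form a chain of 3 nodes with single edges (A_3). A semisimple Lie algebra decomposes uniquely as the direct sum of simple ideals, one per connected component of its Dynkin diagram, so g ≅ A_2 ⊕ A_3 (dimension 8 + 15 = 23).

A_2 ⊕ A_3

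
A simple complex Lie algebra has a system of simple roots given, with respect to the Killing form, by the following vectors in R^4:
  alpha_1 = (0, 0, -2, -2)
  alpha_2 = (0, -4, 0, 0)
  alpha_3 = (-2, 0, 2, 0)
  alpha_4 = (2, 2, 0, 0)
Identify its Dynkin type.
C_4 (sp(8))

Compute the Cartan integers a_ij = 2(alpha_i, alpha_j)/(alpha_j, alpha_j); the resulting 4x4 Cartan matrix is
[[2, 0, -1, 0], [0, 2, 0, -2], [-1, 0, 2, -1], [0, -1, -1, 2]].
The roots have two lengths (squared-length ratio 2:1); the short ones are alpha_{1,3,4}. The associated Dynkin diagram is a chain of 4 nodes with a double edge at one end; the terminal node there is the unique long simple root (C_4), so the type is C_4 (the algebra sp(8)).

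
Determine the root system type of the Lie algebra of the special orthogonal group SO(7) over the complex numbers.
This is so(7) with 7 odd, which has dimension 7(7-1)/2 = 21 and rank (7-1)/2 = 3. In the classification of classical Lie algebras, the orthogonal algebra so(2n+1) in an odd number of variables has type B_n; here n = 3, so the Dynkin diagram is a chain of 3 nodes with a double edge at one end; the terminal node there is the unique short simple root (B_3). Hence the type is B_3.

type B_3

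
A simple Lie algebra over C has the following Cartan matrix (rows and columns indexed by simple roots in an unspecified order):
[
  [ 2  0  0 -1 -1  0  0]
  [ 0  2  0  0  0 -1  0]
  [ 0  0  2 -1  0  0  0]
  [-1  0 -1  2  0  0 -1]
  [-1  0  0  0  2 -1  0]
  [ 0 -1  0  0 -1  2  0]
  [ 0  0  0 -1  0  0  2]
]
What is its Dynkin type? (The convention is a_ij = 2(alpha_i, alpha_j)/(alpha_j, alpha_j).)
D_7

The matrix has rank 7 with 2's on the diagonal. Reading the off-diagonal entries as Dynkin edges (a single edge where a_ij = a_ji = -1; a double or triple edge where a_ij * a_ji = 2 or 3), the diagram is a chain of 5 nodes with a fork of two nodes at one end (D_7). One simple-root ordering that puts it in standard form is (alpha_2, alpha_6, alpha_5, alpha_1, alpha_4, alpha_7, alpha_3). So the algebra is type D_7, i.e. so(14).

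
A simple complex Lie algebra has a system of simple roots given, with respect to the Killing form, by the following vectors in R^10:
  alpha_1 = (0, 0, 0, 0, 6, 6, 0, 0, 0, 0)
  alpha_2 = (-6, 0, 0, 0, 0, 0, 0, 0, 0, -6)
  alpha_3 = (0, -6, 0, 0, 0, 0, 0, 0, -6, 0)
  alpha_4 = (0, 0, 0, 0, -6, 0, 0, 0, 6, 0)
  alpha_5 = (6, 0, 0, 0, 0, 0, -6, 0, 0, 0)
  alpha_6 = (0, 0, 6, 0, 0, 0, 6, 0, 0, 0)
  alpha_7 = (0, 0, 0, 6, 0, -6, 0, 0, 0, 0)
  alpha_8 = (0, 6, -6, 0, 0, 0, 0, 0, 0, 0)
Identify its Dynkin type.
type A_8

Compute the Cartan integers a_ij = 2(alpha_i, alpha_j)/(alpha_j, alpha_j); the resulting 8x8 Cartan matrix is
[[2, 0, 0, -1, 0, 0, -1, 0], [0, 2, 0, 0, -1, 0, 0, 0], [0, 0, 2, -1, 0, 0, 0, -1], [-1, 0, -1, 2, 0, 0, 0, 0], [0, -1, 0, 0, 2, -1, 0, 0], [0, 0, 0, 0, -1, 2, 0, -1], [-1, 0, 0, 0, 0, 0, 2, 0], [0, 0, -1, 0, 0, -1, 0, 2]].
All simple roots have the same length, so the diagram is simply laced. The associated Dynkin diagram is a chain of 8 nodes with single edges (A_8), so the type is A_8 (the algebra sl(9)).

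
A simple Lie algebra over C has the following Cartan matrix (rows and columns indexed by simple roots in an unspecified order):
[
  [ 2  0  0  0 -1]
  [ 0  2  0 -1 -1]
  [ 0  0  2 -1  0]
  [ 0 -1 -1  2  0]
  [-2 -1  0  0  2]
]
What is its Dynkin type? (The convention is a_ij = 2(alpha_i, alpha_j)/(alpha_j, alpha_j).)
B_5 (so(11))

The matrix has rank 5 with 2's on the diagonal. Reading the off-diagonal entries as Dynkin edges (a single edge where a_ij = a_ji = -1; a double or triple edge where a_ij * a_ji = 2 or 3), the diagram is a chain of 5 nodes with a double edge at one end; the terminal node there is the unique short simple root (B_5). One simple-root ordering that puts it in standard form is (alpha_3, alpha_4, alpha_2, alpha_5, alpha_1). So the algebra is type B_5, i.e. so(11).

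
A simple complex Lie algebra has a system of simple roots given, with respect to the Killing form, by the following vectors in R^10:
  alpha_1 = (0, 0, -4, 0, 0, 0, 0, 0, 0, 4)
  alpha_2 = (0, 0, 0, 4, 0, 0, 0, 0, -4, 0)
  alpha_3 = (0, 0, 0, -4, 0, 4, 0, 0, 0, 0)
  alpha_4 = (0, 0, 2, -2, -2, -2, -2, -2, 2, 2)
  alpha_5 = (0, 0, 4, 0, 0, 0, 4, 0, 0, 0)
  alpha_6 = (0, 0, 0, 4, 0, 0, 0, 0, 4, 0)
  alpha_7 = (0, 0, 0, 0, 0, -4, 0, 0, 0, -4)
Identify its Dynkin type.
E7

Compute the Cartan integers a_ij = 2(alpha_i, alpha_j)/(alpha_j, alpha_j); the resulting 7x7 Cartan matrix is
[[2, 0, 0, 0, -1, 0, -1], [0, 2, -1, -1, 0, 0, 0], [0, -1, 2, 0, 0, -1, -1], [0, -1, 0, 2, 0, 0, 0], [-1, 0, 0, 0, 2, 0, 0], [0, 0, -1, 0, 0, 2, 0], [-1, 0, -1, 0, 0, 0, 2]].
All simple roots have the same length, so the diagram is simply laced. The associated Dynkin diagram is a chain of 6 nodes with one extra node attached to the third node from one end (E_7), so the type is E_7.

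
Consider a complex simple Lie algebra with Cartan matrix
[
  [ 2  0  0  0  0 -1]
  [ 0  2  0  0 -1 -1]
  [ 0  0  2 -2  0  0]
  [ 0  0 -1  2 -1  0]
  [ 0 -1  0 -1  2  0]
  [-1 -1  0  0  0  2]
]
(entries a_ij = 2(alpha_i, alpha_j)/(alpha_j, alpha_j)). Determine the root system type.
C_6

The matrix has rank 6 with 2's on the diagonal. Reading the off-diagonal entries as Dynkin edges (a single edge where a_ij = a_ji = -1; a double or triple edge where a_ij * a_ji = 2 or 3), the diagram is a chain of 6 nodes with a double edge at one end; the terminal node there is the unique long simple root (C_6). One simple-root ordering that puts it in standard form is (alpha_1, alpha_6, alpha_2, alpha_5, alpha_4, alpha_3). So the algebra is type C_6, i.e. sp(12).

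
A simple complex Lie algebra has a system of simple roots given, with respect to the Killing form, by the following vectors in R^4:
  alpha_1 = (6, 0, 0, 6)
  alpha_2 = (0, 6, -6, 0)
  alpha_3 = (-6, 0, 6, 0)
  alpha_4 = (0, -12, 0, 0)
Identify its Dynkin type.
type C_4

Compute the Cartan integers a_ij = 2(alpha_i, alpha_j)/(alpha_j, alpha_j); the resulting 4x4 Cartan matrix is
[[2, 0, -1, 0], [0, 2, -1, -1], [-1, -1, 2, 0], [0, -2, 0, 2]].
The roots have two lengths (squared-length ratio 2:1); the short ones are alpha_{1,2,3}. The associated Dynkin diagram is a chain of 4 nodes with a double edge at one end; the terminal node there is the unique long simple root (C_4), so the type is C_4 (the algebra sp(8)).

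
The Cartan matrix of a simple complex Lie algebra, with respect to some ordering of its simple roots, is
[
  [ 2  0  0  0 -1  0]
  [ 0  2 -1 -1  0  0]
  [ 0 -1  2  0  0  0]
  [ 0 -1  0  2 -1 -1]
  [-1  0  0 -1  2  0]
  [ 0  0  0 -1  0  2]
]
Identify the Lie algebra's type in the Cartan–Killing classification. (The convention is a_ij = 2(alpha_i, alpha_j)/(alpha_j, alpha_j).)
type E_6

The matrix has rank 6 with 2's on the diagonal. Reading the off-diagonal entries as Dynkin edges (a single edge where a_ij = a_ji = -1; a double or triple edge where a_ij * a_ji = 2 or 3), the diagram is a chain of 5 nodes with one extra node attached to the third node from one end (E_6). One simple-root ordering that puts it in standard form is (alpha_3, alpha_6, alpha_2, alpha_4, alpha_5, alpha_1). So the algebra is type E_6.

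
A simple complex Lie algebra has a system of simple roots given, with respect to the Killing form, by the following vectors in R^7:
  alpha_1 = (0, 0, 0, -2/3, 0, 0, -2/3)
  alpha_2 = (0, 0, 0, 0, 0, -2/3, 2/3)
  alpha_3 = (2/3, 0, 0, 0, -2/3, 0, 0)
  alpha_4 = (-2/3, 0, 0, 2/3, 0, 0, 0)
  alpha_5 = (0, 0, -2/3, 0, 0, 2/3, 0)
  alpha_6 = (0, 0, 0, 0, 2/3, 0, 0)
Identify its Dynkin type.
B_6 (so(13))

Compute the Cartan integers a_ij = 2(alpha_i, alpha_j)/(alpha_j, alpha_j); the resulting 6x6 Cartan matrix is
[[2, -1, 0, -1, 0, 0], [-1, 2, 0, 0, -1, 0], [0, 0, 2, -1, 0, -2], [-1, 0, -1, 2, 0, 0], [0, -1, 0, 0, 2, 0], [0, 0, -1, 0, 0, 2]].
The roots have two lengths (squared-length ratio 2:1); the short ones are alpha_{6}. The associated Dynkin diagram is a chain of 6 nodes with a double edge at one end; the terminal node there is the unique short simple root (B_6), so the type is B_6 (the algebra so(13)).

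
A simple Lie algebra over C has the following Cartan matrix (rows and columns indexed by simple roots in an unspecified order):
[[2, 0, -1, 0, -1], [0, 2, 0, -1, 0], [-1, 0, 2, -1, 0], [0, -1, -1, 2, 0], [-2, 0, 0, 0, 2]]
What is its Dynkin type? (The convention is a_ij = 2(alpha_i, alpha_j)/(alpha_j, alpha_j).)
C_5 (sp(10))

The matrix has rank 5 with 2's on the diagonal. Reading the off-diagonal entries as Dynkin edges (a single edge where a_ij = a_ji = -1; a double or triple edge where a_ij * a_ji = 2 or 3), the diagram is a chain of 5 nodes with a double edge at one end; the terminal node there is the unique long simple root (C_5). One simple-root ordering that puts it in standard form is (alpha_2, alpha_4, alpha_3, alpha_1, alpha_5). So the algebra is type C_5, i.e. sp(10).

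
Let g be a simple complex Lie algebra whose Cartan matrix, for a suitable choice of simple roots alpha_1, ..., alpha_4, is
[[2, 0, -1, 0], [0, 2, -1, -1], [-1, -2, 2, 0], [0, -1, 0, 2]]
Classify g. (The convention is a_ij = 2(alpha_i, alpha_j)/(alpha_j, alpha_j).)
F4

The matrix has rank 4 with 2's on the diagonal. Reading the off-diagonal entries as Dynkin edges (a single edge where a_ij = a_ji = -1; a double or triple edge where a_ij * a_ji = 2 or 3), the diagram is a chain of 4 nodes with a double edge between the middle two (F_4). One simple-root ordering that puts it in standard form is (alpha_1, alpha_3, alpha_2, alpha_4). So the algebra is type F_4.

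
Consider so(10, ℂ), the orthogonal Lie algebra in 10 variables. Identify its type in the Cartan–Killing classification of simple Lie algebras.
D_5 (so(10))

This is so(10) with 10 even, which has dimension 10(10-1)/2 = 45 and rank 10/2 = 5. In the classification of classical Lie algebras, the orthogonal algebra so(2n) in an even number of variables has type D_n; here n = 5, so the Dynkin diagram is a chain of 3 nodes with a fork of two nodes at one end (D_5). Hence the type is D_5.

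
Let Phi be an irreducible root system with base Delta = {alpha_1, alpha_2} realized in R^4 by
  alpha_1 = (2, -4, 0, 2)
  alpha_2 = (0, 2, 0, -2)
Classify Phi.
Compute the Cartan integers a_ij = 2(alpha_i, alpha_j)/(alpha_j, alpha_j); the resulting 2x2 Cartan matrix is
[[2, -3], [-1, 2]].
The roots have two lengths (squared-length ratio 3:1); the short ones are alpha_{2}. The associated Dynkin diagram is two nodes joined by a triple edge (G_2), so the type is G_2.

G_2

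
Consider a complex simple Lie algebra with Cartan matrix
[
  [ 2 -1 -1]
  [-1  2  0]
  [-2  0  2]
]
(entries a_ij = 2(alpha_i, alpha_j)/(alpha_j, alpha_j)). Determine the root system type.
C_3 (sp(6))

The matrix has rank 3 with 2's on the diagonal. Reading the off-diagonal entries as Dynkin edges (a single edge where a_ij = a_ji = -1; a double or triple edge where a_ij * a_ji = 2 or 3), the diagram is a chain of 3 nodes with a double edge at one end; the terminal node there is the unique long simple root (C_3). One simple-root ordering that puts it in standard form is (alpha_2, alpha_1, alpha_3). So the algebra is type C_3, i.e. sp(6).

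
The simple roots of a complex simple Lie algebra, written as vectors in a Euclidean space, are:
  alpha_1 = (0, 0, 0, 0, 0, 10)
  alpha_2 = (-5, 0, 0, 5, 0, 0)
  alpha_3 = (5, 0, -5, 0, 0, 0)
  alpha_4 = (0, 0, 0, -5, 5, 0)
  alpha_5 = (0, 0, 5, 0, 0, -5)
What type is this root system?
C5

Compute the Cartan integers a_ij = 2(alpha_i, alpha_j)/(alpha_j, alpha_j); the resulting 5x5 Cartan matrix is
[[2, 0, 0, 0, -2], [0, 2, -1, -1, 0], [0, -1, 2, 0, -1], [0, -1, 0, 2, 0], [-1, 0, -1, 0, 2]].
The roots have two lengths (squared-length ratio 2:1); the short ones are alpha_{2,3,4,5}. The associated Dynkin diagram is a chain of 5 nodes with a double edge at one end; the terminal node there is the unique long simple root (C_5), so the type is C_5 (the algebra sp(10)).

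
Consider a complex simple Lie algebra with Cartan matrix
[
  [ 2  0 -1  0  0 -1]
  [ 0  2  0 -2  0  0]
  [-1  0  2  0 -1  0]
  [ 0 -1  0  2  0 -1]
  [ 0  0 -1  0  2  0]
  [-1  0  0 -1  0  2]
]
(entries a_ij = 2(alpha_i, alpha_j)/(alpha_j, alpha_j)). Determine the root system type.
type C_6

The matrix has rank 6 with 2's on the diagonal. Reading the off-diagonal entries as Dynkin edges (a single edge where a_ij = a_ji = -1; a double or triple edge where a_ij * a_ji = 2 or 3), the diagram is a chain of 6 nodes with a double edge at one end; the terminal node there is the unique long simple root (C_6). One simple-root ordering that puts it in standard form is (alpha_5, alpha_3, alpha_1, alpha_6, alpha_4, alpha_2). So the algebra is type C_6, i.e. sp(12).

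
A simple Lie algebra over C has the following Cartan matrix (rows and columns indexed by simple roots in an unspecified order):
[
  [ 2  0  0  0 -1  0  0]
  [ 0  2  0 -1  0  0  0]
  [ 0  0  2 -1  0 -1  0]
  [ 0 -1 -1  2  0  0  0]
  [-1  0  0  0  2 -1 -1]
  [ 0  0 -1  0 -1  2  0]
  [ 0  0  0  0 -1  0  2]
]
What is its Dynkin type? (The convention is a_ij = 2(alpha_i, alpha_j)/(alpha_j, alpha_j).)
D_7

The matrix has rank 7 with 2's on the diagonal. Reading the off-diagonal entries as Dynkin edges (a single edge where a_ij = a_ji = -1; a double or triple edge where a_ij * a_ji = 2 or 3), the diagram is a chain of 5 nodes with a fork of two nodes at one end (D_7). One simple-root ordering that puts it in standard form is (alpha_2, alpha_4, alpha_3, alpha_6, alpha_5, alpha_1, alpha_7). So the algebra is type D_7, i.e. so(14).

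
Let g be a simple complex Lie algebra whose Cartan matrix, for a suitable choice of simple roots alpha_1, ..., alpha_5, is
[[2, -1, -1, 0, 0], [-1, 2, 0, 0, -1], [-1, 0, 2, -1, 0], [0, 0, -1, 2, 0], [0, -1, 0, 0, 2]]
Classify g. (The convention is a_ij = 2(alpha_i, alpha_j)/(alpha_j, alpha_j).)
The matrix has rank 5 with 2's on the diagonal. Reading the off-diagonal entries as Dynkin edges (a single edge where a_ij = a_ji = -1; a double or triple edge where a_ij * a_ji = 2 or 3), the diagram is a chain of 5 nodes with single edges (A_5). One simple-root ordering that puts it in standard form is (alpha_4, alpha_3, alpha_1, alpha_2, alpha_5). So the algebra is type A_5, i.e. sl(6).

A_5 (sl(6))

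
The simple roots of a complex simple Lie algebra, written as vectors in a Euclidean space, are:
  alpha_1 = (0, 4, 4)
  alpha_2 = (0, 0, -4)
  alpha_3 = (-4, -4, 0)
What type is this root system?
Compute the Cartan integers a_ij = 2(alpha_i, alpha_j)/(alpha_j, alpha_j); the resulting 3x3 Cartan matrix is
[[2, -2, -1], [-1, 2, 0], [-1, 0, 2]].
The roots have two lengths (squared-length ratio 2:1); the short ones are alpha_{2}. The associated Dynkin diagram is a chain of 3 nodes with a double edge at one end; the terminal node there is the unique short simple root (B_3), so the type is B_3 (the algebra so(7)).

B_3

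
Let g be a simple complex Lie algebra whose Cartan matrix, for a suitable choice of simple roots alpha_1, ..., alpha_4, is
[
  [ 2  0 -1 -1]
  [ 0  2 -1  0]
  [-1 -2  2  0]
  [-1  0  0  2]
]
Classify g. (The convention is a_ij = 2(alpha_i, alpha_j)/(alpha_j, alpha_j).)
B_4

The matrix has rank 4 with 2's on the diagonal. Reading the off-diagonal entries as Dynkin edges (a single edge where a_ij = a_ji = -1; a double or triple edge where a_ij * a_ji = 2 or 3), the diagram is a chain of 4 nodes with a double edge at one end; the terminal node there is the unique short simple root (B_4). One simple-root ordering that puts it in standard form is (alpha_4, alpha_1, alpha_3, alpha_2). So the algebra is type B_4, i.e. so(9).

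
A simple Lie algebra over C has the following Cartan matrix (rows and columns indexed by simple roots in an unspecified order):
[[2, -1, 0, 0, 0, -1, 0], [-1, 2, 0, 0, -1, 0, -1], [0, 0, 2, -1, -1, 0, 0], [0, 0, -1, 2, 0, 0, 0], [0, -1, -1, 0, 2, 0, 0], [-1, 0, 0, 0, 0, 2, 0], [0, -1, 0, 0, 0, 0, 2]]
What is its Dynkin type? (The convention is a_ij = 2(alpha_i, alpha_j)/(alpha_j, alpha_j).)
The matrix has rank 7 with 2's on the diagonal. Reading the off-diagonal entries as Dynkin edges (a single edge where a_ij = a_ji = -1; a double or triple edge where a_ij * a_ji = 2 or 3), the diagram is a chain of 6 nodes with one extra node attached to the third node from one end (E_7). One simple-root ordering that puts it in standard form is (alpha_6, alpha_7, alpha_1, alpha_2, alpha_5, alpha_3, alpha_4). So the algebra is type E_7.

E_7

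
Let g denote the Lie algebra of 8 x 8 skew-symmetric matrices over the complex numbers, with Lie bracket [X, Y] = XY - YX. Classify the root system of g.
This is so(8) with 8 even, which has dimension 8(8-1)/2 = 28 and rank 8/2 = 4. In the classification of classical Lie algebras, the orthogonal algebra so(2n) in an even number of variables has type D_n; here n = 4, so the Dynkin diagram is a chain of 2 nodes with a fork of two nodes at one end (D_4). Hence the type is D_4.

D_4 (so(8))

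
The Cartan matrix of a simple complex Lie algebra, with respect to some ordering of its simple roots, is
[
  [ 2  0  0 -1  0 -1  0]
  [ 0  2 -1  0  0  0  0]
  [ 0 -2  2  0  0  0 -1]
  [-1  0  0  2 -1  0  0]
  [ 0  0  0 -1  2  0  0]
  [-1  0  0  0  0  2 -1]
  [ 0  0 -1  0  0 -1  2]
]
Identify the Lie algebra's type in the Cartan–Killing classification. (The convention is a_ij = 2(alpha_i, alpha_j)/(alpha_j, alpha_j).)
The matrix has rank 7 with 2's on the diagonal. Reading the off-diagonal entries as Dynkin edges (a single edge where a_ij = a_ji = -1; a double or triple edge where a_ij * a_ji = 2 or 3), the diagram is a chain of 7 nodes with a double edge at one end; the terminal node there is the unique short simple root (B_7). One simple-root ordering that puts it in standard form is (alpha_5, alpha_4, alpha_1, alpha_6, alpha_7, alpha_3, alpha_2). So the algebra is type B_7, i.e. so(15).

B7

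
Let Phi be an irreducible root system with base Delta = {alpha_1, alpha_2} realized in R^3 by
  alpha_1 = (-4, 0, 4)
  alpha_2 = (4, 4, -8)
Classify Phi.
Compute the Cartan integers a_ij = 2(alpha_i, alpha_j)/(alpha_j, alpha_j); the resulting 2x2 Cartan matrix is
[[2, -1], [-3, 2]].
The roots have two lengths (squared-length ratio 3:1); the short ones are alpha_{1}. The associated Dynkin diagram is two nodes joined by a triple edge (G_2), so the type is G_2.

G_2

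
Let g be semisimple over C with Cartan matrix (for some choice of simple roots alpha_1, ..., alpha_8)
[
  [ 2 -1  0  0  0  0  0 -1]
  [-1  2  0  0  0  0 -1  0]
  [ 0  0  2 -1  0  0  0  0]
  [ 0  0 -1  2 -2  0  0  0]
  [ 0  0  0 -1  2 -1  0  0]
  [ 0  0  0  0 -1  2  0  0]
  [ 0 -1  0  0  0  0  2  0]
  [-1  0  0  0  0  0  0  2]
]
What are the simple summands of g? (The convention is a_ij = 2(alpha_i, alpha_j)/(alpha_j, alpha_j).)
A4 ⊕ F4

The diagram associated to this matrix has two connected components: the simple roots {alpha_1, alpha_2, alpha_7, alpha_8} form a chain of 4 nodes with single edges (A_4), and {alpha_3, alpha_4, alpha_5, alpha_6} form a chain of 4 nodes with a double edge between the middle two (F_4). A semisimple Lie algebra decomposes uniquely as the direct sum of simple ideals, one per connected component of its Dynkin diagram, so g ≅ A_4 ⊕ F_4 (dimension 24 + 52 = 76).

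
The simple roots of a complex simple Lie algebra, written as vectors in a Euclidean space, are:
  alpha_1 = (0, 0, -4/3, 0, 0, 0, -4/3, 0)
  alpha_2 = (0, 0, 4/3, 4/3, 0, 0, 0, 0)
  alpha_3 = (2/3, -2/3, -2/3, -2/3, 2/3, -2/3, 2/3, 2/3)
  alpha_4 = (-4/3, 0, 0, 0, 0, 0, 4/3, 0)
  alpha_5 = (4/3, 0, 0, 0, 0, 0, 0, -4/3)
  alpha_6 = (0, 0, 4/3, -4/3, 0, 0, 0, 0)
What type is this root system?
Compute the Cartan integers a_ij = 2(alpha_i, alpha_j)/(alpha_j, alpha_j); the resulting 6x6 Cartan matrix is
[[2, -1, 0, -1, 0, -1], [-1, 2, -1, 0, 0, 0], [0, -1, 2, 0, 0, 0], [-1, 0, 0, 2, -1, 0], [0, 0, 0, -1, 2, 0], [-1, 0, 0, 0, 0, 2]].
All simple roots have the same length, so the diagram is simply laced. The associated Dynkin diagram is a chain of 5 nodes with one extra node attached to the third node from one end (E_6), so the type is E_6.

E_6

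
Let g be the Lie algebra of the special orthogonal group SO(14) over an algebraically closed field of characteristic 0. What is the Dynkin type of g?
D_7

This is so(14) with 14 even, which has dimension 14(14-1)/2 = 91 and rank 14/2 = 7. In the classification of classical Lie algebras, the orthogonal algebra so(2n) in an even number of variables has type D_n; here n = 7, so the Dynkin diagram is a chain of 5 nodes with a fork of two nodes at one end (D_7). Hence the type is D_7.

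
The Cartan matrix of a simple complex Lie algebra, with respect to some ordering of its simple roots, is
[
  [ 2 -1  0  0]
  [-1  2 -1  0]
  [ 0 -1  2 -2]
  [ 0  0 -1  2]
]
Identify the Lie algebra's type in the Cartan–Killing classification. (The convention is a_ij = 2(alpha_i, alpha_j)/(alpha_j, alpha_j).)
B_4

The matrix has rank 4 with 2's on the diagonal. Reading the off-diagonal entries as Dynkin edges (a single edge where a_ij = a_ji = -1; a double or triple edge where a_ij * a_ji = 2 or 3), the diagram is a chain of 4 nodes with a double edge at one end; the terminal node there is the unique short simple root (B_4). One simple-root ordering that puts it in standard form is (alpha_1, alpha_2, alpha_3, alpha_4). So the algebra is type B_4, i.e. so(9).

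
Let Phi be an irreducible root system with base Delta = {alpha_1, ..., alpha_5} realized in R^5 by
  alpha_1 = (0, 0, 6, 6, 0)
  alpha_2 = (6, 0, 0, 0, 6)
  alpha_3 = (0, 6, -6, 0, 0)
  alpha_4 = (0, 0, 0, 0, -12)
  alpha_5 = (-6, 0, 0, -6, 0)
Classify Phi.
Compute the Cartan integers a_ij = 2(alpha_i, alpha_j)/(alpha_j, alpha_j); the resulting 5x5 Cartan matrix is
[[2, 0, -1, 0, -1], [0, 2, 0, -1, -1], [-1, 0, 2, 0, 0], [0, -2, 0, 2, 0], [-1, -1, 0, 0, 2]].
The roots have two lengths (squared-length ratio 2:1); the short ones are alpha_{1,2,3,5}. The associated Dynkin diagram is a chain of 5 nodes with a double edge at one end; the terminal node there is the unique long simple root (C_5), so the type is C_5 (the algebra sp(10)).

C_5 (sp(10))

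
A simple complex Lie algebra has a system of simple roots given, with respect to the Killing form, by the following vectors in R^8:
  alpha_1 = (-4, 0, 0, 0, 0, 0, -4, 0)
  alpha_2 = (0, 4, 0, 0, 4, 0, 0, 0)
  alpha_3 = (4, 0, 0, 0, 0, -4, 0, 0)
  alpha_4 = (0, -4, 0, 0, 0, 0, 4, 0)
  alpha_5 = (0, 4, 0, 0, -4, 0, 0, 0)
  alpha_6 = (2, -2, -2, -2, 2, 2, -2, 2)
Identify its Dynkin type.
E_6

Compute the Cartan integers a_ij = 2(alpha_i, alpha_j)/(alpha_j, alpha_j); the resulting 6x6 Cartan matrix is
[[2, 0, -1, -1, 0, 0], [0, 2, 0, -1, 0, 0], [-1, 0, 2, 0, 0, 0], [-1, -1, 0, 2, -1, 0], [0, 0, 0, -1, 2, -1], [0, 0, 0, 0, -1, 2]].
All simple roots have the same length, so the diagram is simply laced. The associated Dynkin diagram is a chain of 5 nodes with one extra node attached to the third node from one end (E_6), so the type is E_6.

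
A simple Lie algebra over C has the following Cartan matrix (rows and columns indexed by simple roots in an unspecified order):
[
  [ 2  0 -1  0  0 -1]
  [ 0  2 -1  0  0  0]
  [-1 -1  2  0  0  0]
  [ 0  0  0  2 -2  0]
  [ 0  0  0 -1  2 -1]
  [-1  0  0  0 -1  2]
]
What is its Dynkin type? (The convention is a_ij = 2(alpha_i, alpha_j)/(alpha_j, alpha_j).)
The matrix has rank 6 with 2's on the diagonal. Reading the off-diagonal entries as Dynkin edges (a single edge where a_ij = a_ji = -1; a double or triple edge where a_ij * a_ji = 2 or 3), the diagram is a chain of 6 nodes with a double edge at one end; the terminal node there is the unique long simple root (C_6). One simple-root ordering that puts it in standard form is (alpha_2, alpha_3, alpha_1, alpha_6, alpha_5, alpha_4). So the algebra is type C_6, i.e. sp(12).

type C_6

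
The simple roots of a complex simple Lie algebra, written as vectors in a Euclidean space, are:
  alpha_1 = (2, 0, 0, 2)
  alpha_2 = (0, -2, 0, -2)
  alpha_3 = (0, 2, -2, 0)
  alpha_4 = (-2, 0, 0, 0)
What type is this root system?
B4

Compute the Cartan integers a_ij = 2(alpha_i, alpha_j)/(alpha_j, alpha_j); the resulting 4x4 Cartan matrix is
[[2, -1, 0, -2], [-1, 2, -1, 0], [0, -1, 2, 0], [-1, 0, 0, 2]].
The roots have two lengths (squared-length ratio 2:1); the short ones are alpha_{4}. The associated Dynkin diagram is a chain of 4 nodes with a double edge at one end; the terminal node there is the unique short simple root (B_4), so the type is B_4 (the algebra so(9)).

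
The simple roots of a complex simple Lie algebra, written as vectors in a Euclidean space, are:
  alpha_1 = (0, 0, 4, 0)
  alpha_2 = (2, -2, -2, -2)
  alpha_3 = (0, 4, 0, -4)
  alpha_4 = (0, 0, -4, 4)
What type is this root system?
Compute the Cartan integers a_ij = 2(alpha_i, alpha_j)/(alpha_j, alpha_j); the resulting 4x4 Cartan matrix is
[[2, -1, 0, -1], [-1, 2, 0, 0], [0, 0, 2, -1], [-2, 0, -1, 2]].
The roots have two lengths (squared-length ratio 2:1); the short ones are alpha_{1,2}. The associated Dynkin diagram is a chain of 4 nodes with a double edge between the middle two (F_4), so the type is F_4.

F_4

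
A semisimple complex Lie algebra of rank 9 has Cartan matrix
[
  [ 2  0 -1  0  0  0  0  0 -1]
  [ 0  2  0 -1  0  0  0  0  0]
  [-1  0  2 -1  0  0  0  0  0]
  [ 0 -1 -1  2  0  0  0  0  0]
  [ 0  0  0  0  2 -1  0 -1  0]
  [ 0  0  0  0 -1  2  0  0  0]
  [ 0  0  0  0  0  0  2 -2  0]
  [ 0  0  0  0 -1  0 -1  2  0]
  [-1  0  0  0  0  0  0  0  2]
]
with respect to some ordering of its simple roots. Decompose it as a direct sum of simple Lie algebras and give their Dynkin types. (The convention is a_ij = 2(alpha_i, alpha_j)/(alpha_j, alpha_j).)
A_5 (sl(6)) ⊕ C_4 (sp(8))

The diagram associated to this matrix has two connected components: the simple roots {alpha_1, alpha_2, alpha_3, alpha_4, alpha_9} form a chain of 5 nodes with single edges (A_5), and {alpha_5, alpha_6, alpha_7, alpha_8} form a chain of 4 nodes with a double edge at one end; the terminal node there is the unique long simple root (C_4). A semisimple Lie algebra decomposes uniquely as the direct sum of simple ideals, one per connected component of its Dynkin diagram, so g ≅ A_5 ⊕ C_4 (dimension 35 + 36 = 71).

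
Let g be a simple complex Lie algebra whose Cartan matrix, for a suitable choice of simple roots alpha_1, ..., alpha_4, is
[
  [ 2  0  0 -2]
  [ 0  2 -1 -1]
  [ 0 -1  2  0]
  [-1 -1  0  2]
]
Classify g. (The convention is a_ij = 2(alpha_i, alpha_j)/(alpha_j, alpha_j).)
The matrix has rank 4 with 2's on the diagonal. Reading the off-diagonal entries as Dynkin edges (a single edge where a_ij = a_ji = -1; a double or triple edge where a_ij * a_ji = 2 or 3), the diagram is a chain of 4 nodes with a double edge at one end; the terminal node there is the unique long simple root (C_4). One simple-root ordering that puts it in standard form is (alpha_3, alpha_2, alpha_4, alpha_1). So the algebra is type C_4, i.e. sp(8).

C_4 (sp(8))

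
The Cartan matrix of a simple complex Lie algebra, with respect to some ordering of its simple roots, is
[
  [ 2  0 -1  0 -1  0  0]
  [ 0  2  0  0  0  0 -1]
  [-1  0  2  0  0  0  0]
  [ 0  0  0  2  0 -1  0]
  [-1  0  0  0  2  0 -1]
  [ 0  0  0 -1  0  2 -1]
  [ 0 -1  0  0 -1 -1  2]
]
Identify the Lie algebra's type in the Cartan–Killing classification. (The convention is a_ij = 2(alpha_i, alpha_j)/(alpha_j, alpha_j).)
E_7

The matrix has rank 7 with 2's on the diagonal. Reading the off-diagonal entries as Dynkin edges (a single edge where a_ij = a_ji = -1; a double or triple edge where a_ij * a_ji = 2 or 3), the diagram is a chain of 6 nodes with one extra node attached to the third node from one end (E_7). One simple-root ordering that puts it in standard form is (alpha_4, alpha_2, alpha_6, alpha_7, alpha_5, alpha_1, alpha_3). So the algebra is type E_7.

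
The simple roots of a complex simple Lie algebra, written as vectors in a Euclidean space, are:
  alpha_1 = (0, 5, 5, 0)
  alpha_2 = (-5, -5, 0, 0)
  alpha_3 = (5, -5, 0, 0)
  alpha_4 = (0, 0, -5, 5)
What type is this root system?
D_4 (so(8))

Compute the Cartan integers a_ij = 2(alpha_i, alpha_j)/(alpha_j, alpha_j); the resulting 4x4 Cartan matrix is
[[2, -1, -1, -1], [-1, 2, 0, 0], [-1, 0, 2, 0], [-1, 0, 0, 2]].
All simple roots have the same length, so the diagram is simply laced. The associated Dynkin diagram is a chain of 2 nodes with a fork of two nodes at one end (D_4), so the type is D_4 (the algebra so(8)).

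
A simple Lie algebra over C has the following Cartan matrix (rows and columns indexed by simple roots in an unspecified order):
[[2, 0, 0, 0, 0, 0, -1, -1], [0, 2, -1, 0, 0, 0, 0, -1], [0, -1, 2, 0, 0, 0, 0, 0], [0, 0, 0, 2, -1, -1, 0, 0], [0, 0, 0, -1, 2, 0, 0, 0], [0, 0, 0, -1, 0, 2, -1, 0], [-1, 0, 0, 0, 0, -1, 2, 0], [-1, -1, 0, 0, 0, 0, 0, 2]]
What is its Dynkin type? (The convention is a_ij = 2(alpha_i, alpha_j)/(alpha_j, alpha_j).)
A8

The matrix has rank 8 with 2's on the diagonal. Reading the off-diagonal entries as Dynkin edges (a single edge where a_ij = a_ji = -1; a double or triple edge where a_ij * a_ji = 2 or 3), the diagram is a chain of 8 nodes with single edges (A_8). One simple-root ordering that puts it in standard form is (alpha_3, alpha_2, alpha_8, alpha_1, alpha_7, alpha_6, alpha_4, alpha_5). So the algebra is type A_8, i.e. sl(9).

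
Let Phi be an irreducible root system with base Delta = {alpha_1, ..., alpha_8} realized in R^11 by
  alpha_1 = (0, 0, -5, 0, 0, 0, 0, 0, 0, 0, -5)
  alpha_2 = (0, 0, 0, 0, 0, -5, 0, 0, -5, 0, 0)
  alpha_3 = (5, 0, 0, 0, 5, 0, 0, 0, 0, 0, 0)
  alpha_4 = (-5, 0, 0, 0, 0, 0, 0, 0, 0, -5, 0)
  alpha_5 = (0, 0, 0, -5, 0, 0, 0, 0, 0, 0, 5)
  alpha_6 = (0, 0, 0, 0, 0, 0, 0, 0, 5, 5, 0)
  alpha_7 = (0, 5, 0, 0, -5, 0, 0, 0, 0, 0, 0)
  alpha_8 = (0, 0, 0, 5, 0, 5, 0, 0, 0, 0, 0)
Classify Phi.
A8

Compute the Cartan integers a_ij = 2(alpha_i, alpha_j)/(alpha_j, alpha_j); the resulting 8x8 Cartan matrix is
[[2, 0, 0, 0, -1, 0, 0, 0], [0, 2, 0, 0, 0, -1, 0, -1], [0, 0, 2, -1, 0, 0, -1, 0], [0, 0, -1, 2, 0, -1, 0, 0], [-1, 0, 0, 0, 2, 0, 0, -1], [0, -1, 0, -1, 0, 2, 0, 0], [0, 0, -1, 0, 0, 0, 2, 0], [0, -1, 0, 0, -1, 0, 0, 2]].
All simple roots have the same length, so the diagram is simply laced. The associated Dynkin diagram is a chain of 8 nodes with single edges (A_8), so the type is A_8 (the algebra sl(9)).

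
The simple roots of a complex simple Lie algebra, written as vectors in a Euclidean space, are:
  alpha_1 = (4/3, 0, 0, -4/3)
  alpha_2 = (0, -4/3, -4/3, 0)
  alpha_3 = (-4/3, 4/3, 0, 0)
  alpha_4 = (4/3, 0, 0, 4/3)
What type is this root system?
D_4 (so(8))

Compute the Cartan integers a_ij = 2(alpha_i, alpha_j)/(alpha_j, alpha_j); the resulting 4x4 Cartan matrix is
[[2, 0, -1, 0], [0, 2, -1, 0], [-1, -1, 2, -1], [0, 0, -1, 2]].
All simple roots have the same length, so the diagram is simply laced. The associated Dynkin diagram is a chain of 2 nodes with a fork of two nodes at one end (D_4), so the type is D_4 (the algebra so(8)).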